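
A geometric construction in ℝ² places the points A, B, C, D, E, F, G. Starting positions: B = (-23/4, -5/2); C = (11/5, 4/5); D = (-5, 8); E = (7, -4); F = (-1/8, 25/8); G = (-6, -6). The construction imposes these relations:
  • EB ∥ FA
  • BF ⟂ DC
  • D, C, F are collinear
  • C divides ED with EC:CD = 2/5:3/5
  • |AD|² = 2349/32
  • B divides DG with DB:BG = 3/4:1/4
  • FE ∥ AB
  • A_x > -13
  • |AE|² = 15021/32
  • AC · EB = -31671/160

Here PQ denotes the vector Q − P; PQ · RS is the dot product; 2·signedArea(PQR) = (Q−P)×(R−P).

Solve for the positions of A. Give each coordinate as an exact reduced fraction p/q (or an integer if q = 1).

A = (-103/8, 37/8)

1. A_x = -103/8  [FE ∥ AB ∩ EB ∥ FA]
2. A_y = 37/8  [FE ∥ AB ∩ EB ∥ FA]
   → A = (-103/8, 37/8)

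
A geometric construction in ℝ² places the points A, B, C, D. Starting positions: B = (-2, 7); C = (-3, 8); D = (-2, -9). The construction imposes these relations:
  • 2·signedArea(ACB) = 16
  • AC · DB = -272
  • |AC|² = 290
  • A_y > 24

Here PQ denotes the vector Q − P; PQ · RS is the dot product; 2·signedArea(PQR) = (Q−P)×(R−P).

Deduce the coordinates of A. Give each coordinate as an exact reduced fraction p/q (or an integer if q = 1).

1. A_x = -4  [2·signedArea(ACB) = 16 ∩ AC · DB = -272]
2. A_y = 25  [2·signedArea(ACB) = 16 ∩ AC · DB = -272]
   → A = (-4, 25)

A = (-4, 25)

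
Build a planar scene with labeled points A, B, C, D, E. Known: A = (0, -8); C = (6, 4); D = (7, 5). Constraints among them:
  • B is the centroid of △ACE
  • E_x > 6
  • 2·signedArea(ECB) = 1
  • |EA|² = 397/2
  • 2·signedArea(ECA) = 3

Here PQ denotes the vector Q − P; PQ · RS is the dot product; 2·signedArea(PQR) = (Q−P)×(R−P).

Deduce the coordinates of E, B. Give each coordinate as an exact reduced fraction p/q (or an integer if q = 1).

1. E_x = 13/2  [line 12·x + -6·y + -51 = 0 ∩ |EA|² = 397/2]
2. E_y = 9/2  [line 12·x + -6·y + -51 = 0 ∩ |EA|² = 397/2]
   → E = (13/2, 9/2)
3. B_x = 25/6  [2·signedArea(ECB) = 1 ∩ B is the centroid of △ACE]
4. B_y = 1/6  [2·signedArea(ECB) = 1 ∩ B is the centroid of △ACE]
   → B = (25/6, 1/6)

B = (25/6, 1/6)
E = (13/2, 9/2)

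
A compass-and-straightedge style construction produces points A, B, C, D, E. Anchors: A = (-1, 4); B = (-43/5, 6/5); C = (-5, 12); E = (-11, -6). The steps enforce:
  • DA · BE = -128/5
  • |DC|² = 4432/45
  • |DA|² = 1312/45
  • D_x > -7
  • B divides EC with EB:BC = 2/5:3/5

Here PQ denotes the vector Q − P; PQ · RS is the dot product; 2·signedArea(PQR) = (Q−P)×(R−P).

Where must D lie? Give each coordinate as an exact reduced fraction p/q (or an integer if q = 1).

D = (-91/15, 32/15)

1. D_x = -91/15  [line 12/5·x + 36/5·y + -4/5 = 0 ∩ |DC|² = 4432/45]
2. D_y = 32/15  [line 12/5·x + 36/5·y + -4/5 = 0 ∩ |DC|² = 4432/45]
   → D = (-91/15, 32/15)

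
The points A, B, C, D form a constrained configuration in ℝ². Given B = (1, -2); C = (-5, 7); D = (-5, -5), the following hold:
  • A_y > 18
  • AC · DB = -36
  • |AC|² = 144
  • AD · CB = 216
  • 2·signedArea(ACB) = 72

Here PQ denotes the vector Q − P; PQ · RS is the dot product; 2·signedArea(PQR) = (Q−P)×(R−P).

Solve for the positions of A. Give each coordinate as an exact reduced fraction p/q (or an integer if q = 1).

A = (-5, 19)

1. A_x = -5  [AD · CB = 216 ∩ AC · DB = -36]
2. A_y = 19  [AD · CB = 216 ∩ AC · DB = -36]
   → A = (-5, 19)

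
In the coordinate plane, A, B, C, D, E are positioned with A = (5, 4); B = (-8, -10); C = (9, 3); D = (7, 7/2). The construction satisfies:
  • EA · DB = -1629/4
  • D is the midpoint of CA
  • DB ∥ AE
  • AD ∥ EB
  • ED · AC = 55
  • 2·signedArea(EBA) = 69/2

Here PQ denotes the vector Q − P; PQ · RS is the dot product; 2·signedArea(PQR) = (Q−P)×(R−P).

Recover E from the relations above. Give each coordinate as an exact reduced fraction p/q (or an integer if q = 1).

E = (-10, -19/2)

1. E_x = -10  [AD ∥ EB ∩ DB ∥ AE]
2. E_y = -19/2  [AD ∥ EB ∩ DB ∥ AE]
   → E = (-10, -19/2)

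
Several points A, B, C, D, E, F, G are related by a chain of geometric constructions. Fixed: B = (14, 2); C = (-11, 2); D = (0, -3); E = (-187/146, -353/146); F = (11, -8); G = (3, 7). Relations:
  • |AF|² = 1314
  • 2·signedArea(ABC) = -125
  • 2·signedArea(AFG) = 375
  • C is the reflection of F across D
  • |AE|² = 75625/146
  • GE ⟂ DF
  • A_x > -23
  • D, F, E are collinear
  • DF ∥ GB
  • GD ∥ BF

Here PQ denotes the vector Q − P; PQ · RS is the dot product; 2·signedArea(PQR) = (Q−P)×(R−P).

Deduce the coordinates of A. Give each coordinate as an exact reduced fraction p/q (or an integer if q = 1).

1. A_x = -22  [2·signedArea(AFG) = 375 ∩ 2·signedArea(ABC) = -125]
2. A_y = 7  [2·signedArea(AFG) = 375 ∩ 2·signedArea(ABC) = -125]
   → A = (-22, 7)

A = (-22, 7)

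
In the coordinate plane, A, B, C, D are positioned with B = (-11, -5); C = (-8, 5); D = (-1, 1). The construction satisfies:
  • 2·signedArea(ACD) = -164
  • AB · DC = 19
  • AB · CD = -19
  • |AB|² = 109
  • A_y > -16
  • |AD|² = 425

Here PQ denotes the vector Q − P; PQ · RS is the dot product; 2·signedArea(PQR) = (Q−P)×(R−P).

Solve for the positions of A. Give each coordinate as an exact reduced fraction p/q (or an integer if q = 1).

A = (-14, -15)

1. A_x = -14  [AB · DC = 19 ∩ 2·signedArea(ACD) = -164]
2. A_y = -15  [AB · DC = 19 ∩ 2·signedArea(ACD) = -164]
   → A = (-14, -15)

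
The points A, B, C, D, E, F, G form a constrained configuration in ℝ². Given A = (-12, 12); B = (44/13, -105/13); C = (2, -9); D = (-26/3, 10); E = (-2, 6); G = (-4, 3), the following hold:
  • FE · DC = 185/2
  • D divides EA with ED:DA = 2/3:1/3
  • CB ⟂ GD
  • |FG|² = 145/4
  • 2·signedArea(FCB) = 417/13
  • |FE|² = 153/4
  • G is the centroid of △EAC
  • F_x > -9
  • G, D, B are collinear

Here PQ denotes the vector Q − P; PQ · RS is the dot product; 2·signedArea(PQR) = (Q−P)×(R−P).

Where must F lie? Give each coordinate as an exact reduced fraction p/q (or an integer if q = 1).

F = (-8, 15/2)

1. F_x = -8  [2·signedArea(FCB) = 417/13 ∩ FE · DC = 185/2]
2. F_y = 15/2  [2·signedArea(FCB) = 417/13 ∩ FE · DC = 185/2]
   → F = (-8, 15/2)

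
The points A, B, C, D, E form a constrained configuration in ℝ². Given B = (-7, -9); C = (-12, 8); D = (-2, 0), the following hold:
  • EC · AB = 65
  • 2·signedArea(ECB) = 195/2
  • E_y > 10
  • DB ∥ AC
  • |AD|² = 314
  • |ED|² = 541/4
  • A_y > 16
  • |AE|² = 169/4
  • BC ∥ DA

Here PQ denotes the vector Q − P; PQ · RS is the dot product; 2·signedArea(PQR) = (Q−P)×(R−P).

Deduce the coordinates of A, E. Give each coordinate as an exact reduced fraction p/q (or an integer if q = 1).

1. A_x = -7  [DB ∥ AC ∩ BC ∥ DA]
2. A_y = 17  [DB ∥ AC ∩ BC ∥ DA]
   → A = (-7, 17)
3. E_x = -7  [2·signedArea(ECB) = 195/2 ∩ EC · AB = 65]
4. E_y = 21/2  [2·signedArea(ECB) = 195/2 ∩ EC · AB = 65]
   → E = (-7, 21/2)

A = (-7, 17)
E = (-7, 21/2)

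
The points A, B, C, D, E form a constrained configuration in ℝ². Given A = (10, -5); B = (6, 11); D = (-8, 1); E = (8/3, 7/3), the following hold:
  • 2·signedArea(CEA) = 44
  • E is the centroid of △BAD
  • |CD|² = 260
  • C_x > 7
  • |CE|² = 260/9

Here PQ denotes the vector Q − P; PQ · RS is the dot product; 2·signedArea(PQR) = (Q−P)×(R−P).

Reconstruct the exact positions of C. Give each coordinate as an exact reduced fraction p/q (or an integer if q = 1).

C = (8, 3)

1. C_x = 8  [line 22/3·x + 22/3·y + -242/3 = 0 ∩ |CE|² = 260/9]
2. C_y = 3  [line 22/3·x + 22/3·y + -242/3 = 0 ∩ |CE|² = 260/9]
   → C = (8, 3)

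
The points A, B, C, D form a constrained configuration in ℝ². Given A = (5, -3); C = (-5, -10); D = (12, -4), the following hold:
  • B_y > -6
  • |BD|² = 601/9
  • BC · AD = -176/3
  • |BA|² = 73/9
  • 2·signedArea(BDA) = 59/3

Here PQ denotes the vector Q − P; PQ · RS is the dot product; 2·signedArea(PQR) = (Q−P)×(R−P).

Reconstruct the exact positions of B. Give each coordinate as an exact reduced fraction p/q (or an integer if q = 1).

B = (4, -17/3)

1. B_x = 4  [BC · AD = -176/3 ∩ 2·signedArea(BDA) = 59/3]
2. B_y = -17/3  [BC · AD = -176/3 ∩ 2·signedArea(BDA) = 59/3]
   → B = (4, -17/3)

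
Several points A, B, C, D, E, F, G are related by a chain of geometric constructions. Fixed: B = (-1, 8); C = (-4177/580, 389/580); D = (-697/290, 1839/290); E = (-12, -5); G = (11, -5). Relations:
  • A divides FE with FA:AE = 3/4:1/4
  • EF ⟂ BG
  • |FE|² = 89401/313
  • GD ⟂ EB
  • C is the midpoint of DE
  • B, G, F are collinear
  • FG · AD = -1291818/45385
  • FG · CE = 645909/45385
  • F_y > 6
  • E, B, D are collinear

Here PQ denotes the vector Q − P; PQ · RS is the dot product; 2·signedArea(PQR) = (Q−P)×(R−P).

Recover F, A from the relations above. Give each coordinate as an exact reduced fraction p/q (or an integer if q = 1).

A = (-11137/1252, -668/313)
F = (131/313, 2023/313)

1. F_x = 131/313  [B, G, F are collinear ∩ EF ⟂ BG]
2. F_y = 2023/313  [B, G, F are collinear ∩ EF ⟂ BG]
   → F = (131/313, 2023/313)
3. A_x = -11137/1252  [A divides FE with FA:AE = 3/4:1/4]
4. A_y = -668/313  [A divides FE with FA:AE = 3/4:1/4]
   → A = (-11137/1252, -668/313)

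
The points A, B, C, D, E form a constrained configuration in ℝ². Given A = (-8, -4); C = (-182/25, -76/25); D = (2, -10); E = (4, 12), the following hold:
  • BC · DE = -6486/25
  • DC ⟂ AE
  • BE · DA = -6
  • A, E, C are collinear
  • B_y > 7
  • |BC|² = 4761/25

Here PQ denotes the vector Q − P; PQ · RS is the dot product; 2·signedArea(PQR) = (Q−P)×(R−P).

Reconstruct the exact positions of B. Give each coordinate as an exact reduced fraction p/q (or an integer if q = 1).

B = (1, 8)

1. B_x = 1  [BE · DA = -6 ∩ BC · DE = -6486/25]
2. B_y = 8  [BE · DA = -6 ∩ BC · DE = -6486/25]
   → B = (1, 8)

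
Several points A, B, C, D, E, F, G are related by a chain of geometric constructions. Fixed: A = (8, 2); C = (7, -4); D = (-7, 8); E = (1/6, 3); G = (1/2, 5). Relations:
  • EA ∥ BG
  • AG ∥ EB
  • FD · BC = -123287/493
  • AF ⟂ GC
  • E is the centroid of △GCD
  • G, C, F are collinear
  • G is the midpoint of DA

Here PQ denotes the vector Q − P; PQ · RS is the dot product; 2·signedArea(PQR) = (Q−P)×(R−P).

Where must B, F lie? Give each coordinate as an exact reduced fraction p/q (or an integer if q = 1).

B = (-22/3, 6)
F = (2216/493, -262/493)

1. B_x = -22/3  [EA ∥ BG ∩ AG ∥ EB]
2. B_y = 6  [EA ∥ BG ∩ AG ∥ EB]
   → B = (-22/3, 6)
3. F_x = 2216/493  [G, C, F are collinear ∩ AF ⟂ GC]
4. F_y = -262/493  [G, C, F are collinear ∩ AF ⟂ GC]
   → F = (2216/493, -262/493)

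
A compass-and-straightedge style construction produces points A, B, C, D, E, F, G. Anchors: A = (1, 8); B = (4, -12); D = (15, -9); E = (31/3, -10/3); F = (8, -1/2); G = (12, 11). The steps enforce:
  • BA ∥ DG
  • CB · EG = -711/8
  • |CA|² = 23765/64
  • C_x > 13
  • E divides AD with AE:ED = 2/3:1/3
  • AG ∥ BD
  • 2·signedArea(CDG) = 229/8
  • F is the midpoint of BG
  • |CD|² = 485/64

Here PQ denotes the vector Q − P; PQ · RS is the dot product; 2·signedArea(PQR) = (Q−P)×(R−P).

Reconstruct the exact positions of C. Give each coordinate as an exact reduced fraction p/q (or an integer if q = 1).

C = (53/4, -55/8)

1. C_x = 53/4  [CB · EG = -711/8 ∩ 2·signedArea(CDG) = 229/8]
2. C_y = -55/8  [CB · EG = -711/8 ∩ 2·signedArea(CDG) = 229/8]
   → C = (53/4, -55/8)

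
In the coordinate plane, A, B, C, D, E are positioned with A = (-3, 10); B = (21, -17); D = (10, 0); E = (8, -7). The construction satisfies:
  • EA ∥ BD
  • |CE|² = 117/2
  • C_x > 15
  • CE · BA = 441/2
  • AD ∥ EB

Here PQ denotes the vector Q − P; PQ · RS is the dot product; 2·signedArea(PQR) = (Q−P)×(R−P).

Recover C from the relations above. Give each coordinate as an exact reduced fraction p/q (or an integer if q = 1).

C = (31/2, -17/2)

1. C_x = 31/2  [line 24·x + -27·y + -1203/2 = 0 ∩ |CE|² = 117/2]
2. C_y = -17/2  [line 24·x + -27·y + -1203/2 = 0 ∩ |CE|² = 117/2]
   → C = (31/2, -17/2)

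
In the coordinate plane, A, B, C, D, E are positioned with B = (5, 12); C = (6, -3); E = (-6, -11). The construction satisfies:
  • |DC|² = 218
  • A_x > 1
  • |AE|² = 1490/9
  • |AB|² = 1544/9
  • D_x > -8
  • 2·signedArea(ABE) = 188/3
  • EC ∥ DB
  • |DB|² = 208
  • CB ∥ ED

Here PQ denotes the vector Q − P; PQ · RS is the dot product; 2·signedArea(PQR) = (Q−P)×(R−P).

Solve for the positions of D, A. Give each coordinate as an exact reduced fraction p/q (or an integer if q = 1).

A = (5/3, -2/3)
D = (-7, 4)

1. D_x = -7  [EC ∥ DB ∩ CB ∥ ED]
2. D_y = 4  [EC ∥ DB ∩ CB ∥ ED]
   → D = (-7, 4)
3. A_x = 5/3  [line 23·x + -11·y + -137/3 = 0 ∩ |AE|² = 1490/9]
4. A_y = -2/3  [line 23·x + -11·y + -137/3 = 0 ∩ |AE|² = 1490/9]
   → A = (5/3, -2/3)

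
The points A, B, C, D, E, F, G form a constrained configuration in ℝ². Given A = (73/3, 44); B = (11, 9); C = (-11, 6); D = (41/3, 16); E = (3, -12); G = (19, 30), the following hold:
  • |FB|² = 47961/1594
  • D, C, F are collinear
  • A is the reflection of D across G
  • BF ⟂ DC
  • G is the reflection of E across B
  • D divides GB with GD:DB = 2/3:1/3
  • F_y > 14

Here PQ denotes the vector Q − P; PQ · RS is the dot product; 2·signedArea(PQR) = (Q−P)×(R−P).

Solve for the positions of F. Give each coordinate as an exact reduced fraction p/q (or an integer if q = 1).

F = (14249/1594, 22449/1594)

1. F_x = 14249/1594  [D, C, F are collinear ∩ BF ⟂ DC]
2. F_y = 22449/1594  [D, C, F are collinear ∩ BF ⟂ DC]
   → F = (14249/1594, 22449/1594)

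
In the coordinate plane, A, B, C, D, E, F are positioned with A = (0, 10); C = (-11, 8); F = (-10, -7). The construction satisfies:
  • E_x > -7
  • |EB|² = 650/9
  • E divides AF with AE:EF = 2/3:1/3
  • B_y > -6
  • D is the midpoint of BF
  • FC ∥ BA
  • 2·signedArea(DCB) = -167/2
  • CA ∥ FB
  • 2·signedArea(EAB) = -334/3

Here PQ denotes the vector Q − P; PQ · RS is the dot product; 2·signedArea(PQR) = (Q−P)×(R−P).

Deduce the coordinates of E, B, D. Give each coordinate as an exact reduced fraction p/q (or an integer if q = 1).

B = (1, -5)
D = (-9/2, -6)
E = (-20/3, -4/3)

1. E_x = -20/3  [E divides AF with AE:EF = 2/3:1/3]
2. E_y = -4/3  [E divides AF with AE:EF = 2/3:1/3]
   → E = (-20/3, -4/3)
3. B_x = 1  [FC ∥ BA ∩ CA ∥ FB]
4. B_y = -5  [FC ∥ BA ∩ CA ∥ FB]
   → B = (1, -5)
5. D_x = -9/2  [D is the midpoint of BF]
6. D_y = -6  [D is the midpoint of BF]
   → D = (-9/2, -6)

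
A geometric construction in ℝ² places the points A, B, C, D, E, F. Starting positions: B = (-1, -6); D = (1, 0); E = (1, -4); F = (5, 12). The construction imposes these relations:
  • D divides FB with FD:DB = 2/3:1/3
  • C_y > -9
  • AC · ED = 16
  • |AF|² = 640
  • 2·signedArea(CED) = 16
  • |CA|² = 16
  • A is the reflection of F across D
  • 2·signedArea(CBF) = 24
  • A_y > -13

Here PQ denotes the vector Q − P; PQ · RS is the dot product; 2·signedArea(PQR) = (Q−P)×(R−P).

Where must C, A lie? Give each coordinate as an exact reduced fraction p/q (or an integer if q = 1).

A = (-3, -12)
C = (-3, -8)

1. C_x = -3  [2·signedArea(CBF) = 24 ∩ 2·signedArea(CED) = 16]
2. C_y = -8  [2·signedArea(CBF) = 24 ∩ 2·signedArea(CED) = 16]
   → C = (-3, -8)
3. A_x = -3  [A is the reflection of F across D]
4. A_y = -12  [A is the reflection of F across D]
   → A = (-3, -12)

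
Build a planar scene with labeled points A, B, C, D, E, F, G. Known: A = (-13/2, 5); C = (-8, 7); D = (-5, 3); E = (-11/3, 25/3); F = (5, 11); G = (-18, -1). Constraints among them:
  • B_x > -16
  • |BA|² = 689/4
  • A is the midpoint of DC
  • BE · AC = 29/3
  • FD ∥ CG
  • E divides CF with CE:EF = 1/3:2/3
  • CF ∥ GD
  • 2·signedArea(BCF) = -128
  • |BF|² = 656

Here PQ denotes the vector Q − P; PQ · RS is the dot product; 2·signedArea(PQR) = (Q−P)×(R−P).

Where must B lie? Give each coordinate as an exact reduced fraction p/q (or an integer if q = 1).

1. B_x = -15  [2·signedArea(BCF) = -128 ∩ BE · AC = 29/3]
2. B_y = -5  [2·signedArea(BCF) = -128 ∩ BE · AC = 29/3]
   → B = (-15, -5)

B = (-15, -5)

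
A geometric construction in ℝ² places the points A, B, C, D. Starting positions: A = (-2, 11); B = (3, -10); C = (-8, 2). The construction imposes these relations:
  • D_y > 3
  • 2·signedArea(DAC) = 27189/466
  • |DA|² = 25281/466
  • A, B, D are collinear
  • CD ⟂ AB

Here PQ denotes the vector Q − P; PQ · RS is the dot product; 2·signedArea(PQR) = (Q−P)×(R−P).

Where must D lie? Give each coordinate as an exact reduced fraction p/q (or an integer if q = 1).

1. D_x = -137/466  [A, B, D are collinear ∩ CD ⟂ AB]
2. D_y = 1787/466  [A, B, D are collinear ∩ CD ⟂ AB]
   → D = (-137/466, 1787/466)

D = (-137/466, 1787/466)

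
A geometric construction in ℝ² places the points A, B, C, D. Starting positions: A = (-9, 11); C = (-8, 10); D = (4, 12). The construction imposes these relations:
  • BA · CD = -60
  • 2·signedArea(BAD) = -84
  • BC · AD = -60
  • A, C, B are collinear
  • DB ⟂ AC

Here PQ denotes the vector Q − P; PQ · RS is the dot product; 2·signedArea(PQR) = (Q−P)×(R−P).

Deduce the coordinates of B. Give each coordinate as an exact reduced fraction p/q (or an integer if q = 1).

B = (-3, 5)

1. B_x = -3  [A, C, B are collinear ∩ DB ⟂ AC]
2. B_y = 5  [A, C, B are collinear ∩ DB ⟂ AC]
   → B = (-3, 5)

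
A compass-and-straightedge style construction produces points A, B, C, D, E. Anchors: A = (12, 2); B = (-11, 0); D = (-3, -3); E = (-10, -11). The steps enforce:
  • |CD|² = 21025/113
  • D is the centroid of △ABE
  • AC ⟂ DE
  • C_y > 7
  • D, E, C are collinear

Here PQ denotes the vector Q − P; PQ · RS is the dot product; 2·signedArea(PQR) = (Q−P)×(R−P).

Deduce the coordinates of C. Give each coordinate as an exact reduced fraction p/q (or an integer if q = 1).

1. C_x = 676/113  [D, E, C are collinear ∩ AC ⟂ DE]
2. C_y = 821/113  [D, E, C are collinear ∩ AC ⟂ DE]
   → C = (676/113, 821/113)

C = (676/113, 821/113)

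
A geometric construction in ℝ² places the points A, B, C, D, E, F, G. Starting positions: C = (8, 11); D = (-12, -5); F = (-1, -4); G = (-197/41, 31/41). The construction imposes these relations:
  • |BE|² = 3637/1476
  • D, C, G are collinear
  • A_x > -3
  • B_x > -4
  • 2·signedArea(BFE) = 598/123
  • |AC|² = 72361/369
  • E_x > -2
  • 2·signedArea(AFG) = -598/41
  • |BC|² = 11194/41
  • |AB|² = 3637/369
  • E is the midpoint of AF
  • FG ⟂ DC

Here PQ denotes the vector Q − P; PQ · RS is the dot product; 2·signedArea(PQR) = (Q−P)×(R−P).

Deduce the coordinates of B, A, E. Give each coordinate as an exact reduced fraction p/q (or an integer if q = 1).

1. A_x = -361/123  [line -195/41·x + -156/41·y + -221/41 = 0 ∩ |AC|² = 72361/369]
2. A_y = 277/123  [line -195/41·x + -156/41·y + -221/41 = 0 ∩ |AC|² = 72361/369]
   → A = (-361/123, 277/123)
3. E_x = -242/123  [E is the midpoint of AF]
4. E_y = -215/246  [E is the midpoint of AF]
   → E = (-242/123, -215/246)
5. B_x = -145/41  [line -769/246·x + -119/123·y + -2917/246 = 0 ∩ |AB|² = 3637/369]
6. B_y = -34/41  [line -769/246·x + -119/123·y + -2917/246 = 0 ∩ |AB|² = 3637/369]
   → B = (-145/41, -34/41)

A = (-361/123, 277/123)
B = (-145/41, -34/41)
E = (-242/123, -215/246)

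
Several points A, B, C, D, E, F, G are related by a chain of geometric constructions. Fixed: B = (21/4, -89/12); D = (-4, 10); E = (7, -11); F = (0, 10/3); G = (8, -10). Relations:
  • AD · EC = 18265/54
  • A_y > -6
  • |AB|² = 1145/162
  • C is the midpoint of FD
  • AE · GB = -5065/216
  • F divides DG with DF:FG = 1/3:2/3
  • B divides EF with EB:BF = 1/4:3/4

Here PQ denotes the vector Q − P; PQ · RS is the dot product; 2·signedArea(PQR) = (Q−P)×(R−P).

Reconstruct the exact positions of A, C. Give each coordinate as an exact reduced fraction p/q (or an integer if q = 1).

A = (49/12, -181/36)
C = (-2, 20/3)

1. A_x = 49/12  [line 11/4·x + -31/12·y + -5231/216 = 0 ∩ |AB|² = 1145/162]
2. A_y = -181/36  [line 11/4·x + -31/12·y + -5231/216 = 0 ∩ |AB|² = 1145/162]
   → A = (49/12, -181/36)
3. C_x = -2  [AD · EC = 18265/54 ∩ C is the midpoint of FD]
4. C_y = 20/3  [AD · EC = 18265/54 ∩ C is the midpoint of FD]
   → C = (-2, 20/3)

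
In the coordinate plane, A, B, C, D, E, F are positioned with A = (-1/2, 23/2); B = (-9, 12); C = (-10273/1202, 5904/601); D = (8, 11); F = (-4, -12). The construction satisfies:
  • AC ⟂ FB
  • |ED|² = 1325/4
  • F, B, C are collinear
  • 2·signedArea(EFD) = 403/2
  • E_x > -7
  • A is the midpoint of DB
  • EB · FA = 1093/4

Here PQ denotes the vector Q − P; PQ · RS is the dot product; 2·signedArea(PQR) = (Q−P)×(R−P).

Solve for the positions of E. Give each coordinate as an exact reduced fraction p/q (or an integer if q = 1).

E = (-13/2, 0)

1. E_x = -13/2  [EB · FA = 1093/4 ∩ 2·signedArea(EFD) = 403/2]
2. E_y = 0  [EB · FA = 1093/4 ∩ 2·signedArea(EFD) = 403/2]
   → E = (-13/2, 0)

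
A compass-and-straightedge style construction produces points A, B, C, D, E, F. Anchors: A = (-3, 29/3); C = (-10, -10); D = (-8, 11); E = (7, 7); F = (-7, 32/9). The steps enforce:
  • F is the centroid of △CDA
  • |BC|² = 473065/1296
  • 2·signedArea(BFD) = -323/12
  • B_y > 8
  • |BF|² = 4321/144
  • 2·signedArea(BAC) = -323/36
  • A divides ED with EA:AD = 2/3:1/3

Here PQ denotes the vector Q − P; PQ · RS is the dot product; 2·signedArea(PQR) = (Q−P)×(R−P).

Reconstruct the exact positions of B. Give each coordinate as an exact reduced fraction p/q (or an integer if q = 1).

1. B_x = -4  [2·signedArea(BAC) = -323/36 ∩ 2·signedArea(BFD) = -323/12]
2. B_y = 293/36  [2·signedArea(BAC) = -323/36 ∩ 2·signedArea(BFD) = -323/12]
   → B = (-4, 293/36)

B = (-4, 293/36)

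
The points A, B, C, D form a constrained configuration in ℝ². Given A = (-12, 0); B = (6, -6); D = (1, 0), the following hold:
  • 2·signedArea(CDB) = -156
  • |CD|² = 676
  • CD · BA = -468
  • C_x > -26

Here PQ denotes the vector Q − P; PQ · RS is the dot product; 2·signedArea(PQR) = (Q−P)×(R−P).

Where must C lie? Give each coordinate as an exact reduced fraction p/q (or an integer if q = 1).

1. C_x = -25  [2·signedArea(CDB) = -156 ∩ CD · BA = -468]
2. C_y = 0  [2·signedArea(CDB) = -156 ∩ CD · BA = -468]
   → C = (-25, 0)

C = (-25, 0)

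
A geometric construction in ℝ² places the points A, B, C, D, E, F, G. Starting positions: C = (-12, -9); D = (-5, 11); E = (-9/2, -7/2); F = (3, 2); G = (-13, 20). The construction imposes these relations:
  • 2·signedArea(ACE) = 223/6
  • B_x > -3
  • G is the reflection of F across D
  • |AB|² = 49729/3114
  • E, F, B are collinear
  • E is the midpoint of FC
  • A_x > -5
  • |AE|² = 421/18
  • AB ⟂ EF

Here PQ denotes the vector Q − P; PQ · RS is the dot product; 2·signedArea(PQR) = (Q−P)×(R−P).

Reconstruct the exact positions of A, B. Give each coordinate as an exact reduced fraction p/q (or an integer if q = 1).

1. A_x = -14/3  [line -11/2·x + 15/2·y + -107/3 = 0 ∩ |AE|² = 421/18]
2. A_y = 4/3  [line -11/2·x + 15/2·y + -107/3 = 0 ∩ |AE|² = 421/18]
   → A = (-14/3, 4/3)
3. B_x = -797/346  [E, F, B are collinear ∩ AB ⟂ EF]
4. B_y = -1961/1038  [E, F, B are collinear ∩ AB ⟂ EF]
   → B = (-797/346, -1961/1038)

A = (-14/3, 4/3)
B = (-797/346, -1961/1038)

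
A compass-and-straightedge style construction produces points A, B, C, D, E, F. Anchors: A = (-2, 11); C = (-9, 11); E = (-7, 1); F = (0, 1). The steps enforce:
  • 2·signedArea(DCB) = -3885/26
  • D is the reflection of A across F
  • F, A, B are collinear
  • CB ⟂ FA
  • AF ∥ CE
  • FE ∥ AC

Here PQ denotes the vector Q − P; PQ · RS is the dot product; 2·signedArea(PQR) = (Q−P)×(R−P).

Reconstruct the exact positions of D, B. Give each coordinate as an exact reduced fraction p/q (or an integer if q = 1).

B = (-59/26, 321/26)
D = (2, -9)

1. D_x = 2  [D is the reflection of A across F]
2. D_y = -9  [D is the reflection of A across F]
   → D = (2, -9)
3. B_x = -59/26  [F, A, B are collinear ∩ CB ⟂ FA]
4. B_y = 321/26  [F, A, B are collinear ∩ CB ⟂ FA]
   → B = (-59/26, 321/26)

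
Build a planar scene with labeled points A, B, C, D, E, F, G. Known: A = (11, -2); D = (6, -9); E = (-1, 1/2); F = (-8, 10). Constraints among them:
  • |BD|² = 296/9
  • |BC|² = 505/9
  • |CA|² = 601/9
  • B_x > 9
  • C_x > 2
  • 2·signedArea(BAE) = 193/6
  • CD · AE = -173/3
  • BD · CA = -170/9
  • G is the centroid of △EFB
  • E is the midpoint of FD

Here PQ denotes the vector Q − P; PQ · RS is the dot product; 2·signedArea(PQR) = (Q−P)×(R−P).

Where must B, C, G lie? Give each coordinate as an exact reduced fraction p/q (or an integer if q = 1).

1. B_x = 28/3  [line -5/2·x + -12·y + -86/3 = 0 ∩ |BD|² = 296/9]
2. B_y = -13/3  [line -5/2·x + -12·y + -86/3 = 0 ∩ |BD|² = 296/9]
   → B = (28/3, -13/3)
3. C_x = 3  [CD · AE = -173/3 ∩ BD · CA = -170/9]
4. C_y = -1/3  [CD · AE = -173/3 ∩ BD · CA = -170/9]
   → C = (3, -1/3)
5. G_x = 1/9  [G is the centroid of △EFB]
6. G_y = 37/18  [G is the centroid of △EFB]
   → G = (1/9, 37/18)

B = (28/3, -13/3)
C = (3, -1/3)
G = (1/9, 37/18)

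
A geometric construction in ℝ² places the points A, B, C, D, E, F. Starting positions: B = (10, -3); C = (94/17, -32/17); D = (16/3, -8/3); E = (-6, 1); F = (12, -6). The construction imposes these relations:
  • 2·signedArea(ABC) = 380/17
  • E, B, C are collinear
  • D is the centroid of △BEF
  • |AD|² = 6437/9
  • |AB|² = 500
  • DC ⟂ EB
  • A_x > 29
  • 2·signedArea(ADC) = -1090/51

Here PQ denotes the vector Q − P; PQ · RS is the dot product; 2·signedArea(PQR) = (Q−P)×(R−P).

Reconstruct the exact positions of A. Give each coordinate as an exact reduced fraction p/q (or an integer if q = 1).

A = (30, -13)

1. A_x = 30  [2·signedArea(ABC) = 380/17 ∩ 2·signedArea(ADC) = -1090/51]
2. A_y = -13  [2·signedArea(ABC) = 380/17 ∩ 2·signedArea(ADC) = -1090/51]
   → A = (30, -13)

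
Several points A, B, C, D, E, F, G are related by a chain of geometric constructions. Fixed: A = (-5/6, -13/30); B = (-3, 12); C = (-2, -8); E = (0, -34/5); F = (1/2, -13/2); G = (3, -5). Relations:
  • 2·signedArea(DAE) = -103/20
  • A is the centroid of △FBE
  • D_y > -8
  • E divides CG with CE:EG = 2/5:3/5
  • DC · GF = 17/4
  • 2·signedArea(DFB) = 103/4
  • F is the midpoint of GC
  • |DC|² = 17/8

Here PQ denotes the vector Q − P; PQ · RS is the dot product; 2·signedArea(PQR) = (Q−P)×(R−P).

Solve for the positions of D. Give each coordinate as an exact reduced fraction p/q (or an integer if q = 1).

D = (-3/4, -29/4)

1. D_x = -3/4  [2·signedArea(DAE) = -103/20 ∩ 2·signedArea(DFB) = 103/4]
2. D_y = -29/4  [2·signedArea(DAE) = -103/20 ∩ 2·signedArea(DFB) = 103/4]
   → D = (-3/4, -29/4)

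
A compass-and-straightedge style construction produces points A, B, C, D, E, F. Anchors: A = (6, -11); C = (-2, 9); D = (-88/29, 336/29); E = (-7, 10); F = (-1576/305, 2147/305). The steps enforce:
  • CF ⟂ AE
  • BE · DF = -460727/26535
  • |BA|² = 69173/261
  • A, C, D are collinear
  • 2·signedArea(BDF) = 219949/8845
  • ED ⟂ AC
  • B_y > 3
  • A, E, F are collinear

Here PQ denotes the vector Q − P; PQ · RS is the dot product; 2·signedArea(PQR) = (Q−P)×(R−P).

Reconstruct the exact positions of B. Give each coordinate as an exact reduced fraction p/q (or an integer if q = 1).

1. B_x = -39/29  [BE · DF = -460727/26535 ∩ 2·signedArea(BDF) = 219949/8845]
2. B_y = 307/87  [BE · DF = -460727/26535 ∩ 2·signedArea(BDF) = 219949/8845]
   → B = (-39/29, 307/87)

B = (-39/29, 307/87)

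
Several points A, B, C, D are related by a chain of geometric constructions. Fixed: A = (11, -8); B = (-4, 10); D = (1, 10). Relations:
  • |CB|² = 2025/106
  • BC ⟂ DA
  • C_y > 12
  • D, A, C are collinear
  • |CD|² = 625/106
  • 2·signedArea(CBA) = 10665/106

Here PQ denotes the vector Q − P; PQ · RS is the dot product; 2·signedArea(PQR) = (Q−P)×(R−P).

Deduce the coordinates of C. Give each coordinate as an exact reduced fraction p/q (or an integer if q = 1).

1. C_x = -19/106  [D, A, C are collinear ∩ BC ⟂ DA]
2. C_y = 1285/106  [D, A, C are collinear ∩ BC ⟂ DA]
   → C = (-19/106, 1285/106)

C = (-19/106, 1285/106)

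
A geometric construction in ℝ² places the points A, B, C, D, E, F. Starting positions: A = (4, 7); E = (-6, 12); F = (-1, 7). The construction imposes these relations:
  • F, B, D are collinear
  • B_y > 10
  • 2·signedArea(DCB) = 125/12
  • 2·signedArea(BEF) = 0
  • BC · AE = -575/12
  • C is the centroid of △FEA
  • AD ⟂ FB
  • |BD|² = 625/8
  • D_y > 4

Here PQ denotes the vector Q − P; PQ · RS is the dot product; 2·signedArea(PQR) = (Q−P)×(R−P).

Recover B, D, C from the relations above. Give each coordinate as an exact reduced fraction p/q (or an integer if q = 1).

1. C_x = -1  [C is the centroid of △FEA]
2. C_y = 26/3  [C is the centroid of △FEA]
   → C = (-1, 26/3)
3. B_x = -19/4  [2·signedArea(BEF) = 0 ∩ BC · AE = -575/12]
4. B_y = 43/4  [2·signedArea(BEF) = 0 ∩ BC · AE = -575/12]
   → B = (-19/4, 43/4)
5. D_x = 3/2  [F, B, D are collinear ∩ AD ⟂ FB]
6. D_y = 9/2  [F, B, D are collinear ∩ AD ⟂ FB]
   → D = (3/2, 9/2)

B = (-19/4, 43/4)
C = (-1, 26/3)
D = (3/2, 9/2)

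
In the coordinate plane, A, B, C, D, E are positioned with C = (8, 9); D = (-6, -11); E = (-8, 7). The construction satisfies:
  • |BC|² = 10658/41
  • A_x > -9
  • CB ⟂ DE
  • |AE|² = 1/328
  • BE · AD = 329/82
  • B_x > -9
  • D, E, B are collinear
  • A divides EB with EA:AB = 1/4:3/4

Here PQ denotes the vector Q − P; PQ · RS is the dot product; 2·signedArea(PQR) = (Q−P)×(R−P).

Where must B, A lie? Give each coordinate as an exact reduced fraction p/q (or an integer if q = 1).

A = (-1313/164, 1157/164)
B = (-329/41, 296/41)

1. B_x = -329/41  [D, E, B are collinear ∩ CB ⟂ DE]
2. B_y = 296/41  [D, E, B are collinear ∩ CB ⟂ DE]
   → B = (-329/41, 296/41)
3. A_x = -1313/164  [A divides EB with EA:AB = 1/4:3/4]
4. A_y = 1157/164  [A divides EB with EA:AB = 1/4:3/4]
   → A = (-1313/164, 1157/164)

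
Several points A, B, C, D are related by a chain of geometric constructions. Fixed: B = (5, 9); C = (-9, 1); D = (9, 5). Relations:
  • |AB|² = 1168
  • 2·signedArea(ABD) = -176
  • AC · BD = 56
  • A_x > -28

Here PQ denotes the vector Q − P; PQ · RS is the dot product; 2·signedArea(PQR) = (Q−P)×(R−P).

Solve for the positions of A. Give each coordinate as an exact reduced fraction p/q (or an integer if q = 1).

1. A_x = -27  [AC · BD = 56 ∩ 2·signedArea(ABD) = -176]
2. A_y = -3  [AC · BD = 56 ∩ 2·signedArea(ABD) = -176]
   → A = (-27, -3)

A = (-27, -3)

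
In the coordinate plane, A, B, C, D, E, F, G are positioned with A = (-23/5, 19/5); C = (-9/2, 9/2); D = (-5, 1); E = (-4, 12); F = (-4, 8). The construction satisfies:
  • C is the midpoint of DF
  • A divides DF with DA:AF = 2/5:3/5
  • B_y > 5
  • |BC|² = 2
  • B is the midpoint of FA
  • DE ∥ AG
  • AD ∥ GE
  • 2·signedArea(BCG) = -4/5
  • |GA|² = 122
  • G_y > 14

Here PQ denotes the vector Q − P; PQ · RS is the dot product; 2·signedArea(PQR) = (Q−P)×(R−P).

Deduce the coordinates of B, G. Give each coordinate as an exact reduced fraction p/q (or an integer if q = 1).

1. B_x = -43/10  [B is the midpoint of FA]
2. B_y = 59/10  [B is the midpoint of FA]
   → B = (-43/10, 59/10)
3. G_x = -18/5  [AD ∥ GE ∩ DE ∥ AG]
4. G_y = 74/5  [AD ∥ GE ∩ DE ∥ AG]
   → G = (-18/5, 74/5)

B = (-43/10, 59/10)
G = (-18/5, 74/5)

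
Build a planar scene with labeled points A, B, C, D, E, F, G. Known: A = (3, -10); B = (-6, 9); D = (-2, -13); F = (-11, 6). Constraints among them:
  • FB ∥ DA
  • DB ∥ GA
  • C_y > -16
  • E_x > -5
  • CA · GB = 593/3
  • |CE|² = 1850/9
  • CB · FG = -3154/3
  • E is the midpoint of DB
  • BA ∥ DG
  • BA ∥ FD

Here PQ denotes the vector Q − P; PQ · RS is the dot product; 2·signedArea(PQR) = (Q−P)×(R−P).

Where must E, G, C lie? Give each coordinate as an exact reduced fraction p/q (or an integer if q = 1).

C = (1/3, -47/3)
E = (-4, -2)
G = (7, -32)

1. E_x = -4  [E is the midpoint of DB]
2. E_y = -2  [E is the midpoint of DB]
   → E = (-4, -2)
3. G_x = 7  [DB ∥ GA ∩ BA ∥ DG]
4. G_y = -32  [DB ∥ GA ∩ BA ∥ DG]
   → G = (7, -32)
5. C_x = 1/3  [CB · FG = -3154/3 ∩ CA · GB = 593/3]
6. C_y = -47/3  [CB · FG = -3154/3 ∩ CA · GB = 593/3]
   → C = (1/3, -47/3)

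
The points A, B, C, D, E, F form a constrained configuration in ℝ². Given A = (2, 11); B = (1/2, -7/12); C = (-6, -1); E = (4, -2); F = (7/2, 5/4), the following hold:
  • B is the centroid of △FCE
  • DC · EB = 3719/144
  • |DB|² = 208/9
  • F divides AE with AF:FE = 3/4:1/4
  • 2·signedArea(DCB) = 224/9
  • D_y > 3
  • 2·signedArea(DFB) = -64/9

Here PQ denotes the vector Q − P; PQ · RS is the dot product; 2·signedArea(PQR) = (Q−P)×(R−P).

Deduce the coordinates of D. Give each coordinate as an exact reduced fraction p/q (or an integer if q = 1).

D = (19/6, 41/12)

1. D_x = 19/6  [2·signedArea(DCB) = 224/9 ∩ DC · EB = 3719/144]
2. D_y = 41/12  [2·signedArea(DCB) = 224/9 ∩ DC · EB = 3719/144]
   → D = (19/6, 41/12)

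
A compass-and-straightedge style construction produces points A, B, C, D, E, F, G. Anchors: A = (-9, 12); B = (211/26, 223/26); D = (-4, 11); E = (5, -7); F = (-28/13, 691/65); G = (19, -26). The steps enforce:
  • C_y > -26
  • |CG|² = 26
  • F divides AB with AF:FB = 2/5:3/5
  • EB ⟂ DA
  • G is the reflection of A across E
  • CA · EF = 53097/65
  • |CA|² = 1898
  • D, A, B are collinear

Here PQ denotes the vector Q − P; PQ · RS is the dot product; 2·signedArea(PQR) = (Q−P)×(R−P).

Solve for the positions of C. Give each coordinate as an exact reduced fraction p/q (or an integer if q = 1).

C = (14, -25)

1. C_x = 14  [line 93/13·x + -1146/65·y + -7032/13 = 0 ∩ |CA|² = 1898]
2. C_y = -25  [line 93/13·x + -1146/65·y + -7032/13 = 0 ∩ |CA|² = 1898]
   → C = (14, -25)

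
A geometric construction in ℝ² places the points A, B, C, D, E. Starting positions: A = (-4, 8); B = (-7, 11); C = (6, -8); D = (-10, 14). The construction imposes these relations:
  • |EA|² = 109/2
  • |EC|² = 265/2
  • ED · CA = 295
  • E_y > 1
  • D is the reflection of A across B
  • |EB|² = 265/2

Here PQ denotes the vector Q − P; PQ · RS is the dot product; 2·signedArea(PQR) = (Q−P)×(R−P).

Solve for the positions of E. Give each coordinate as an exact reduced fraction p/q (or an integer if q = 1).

1. E_x = -1/2  [line 10·x + -16·y + 29 = 0 ∩ |EB|² = 265/2]
2. E_y = 3/2  [line 10·x + -16·y + 29 = 0 ∩ |EB|² = 265/2]
   → E = (-1/2, 3/2)

E = (-1/2, 3/2)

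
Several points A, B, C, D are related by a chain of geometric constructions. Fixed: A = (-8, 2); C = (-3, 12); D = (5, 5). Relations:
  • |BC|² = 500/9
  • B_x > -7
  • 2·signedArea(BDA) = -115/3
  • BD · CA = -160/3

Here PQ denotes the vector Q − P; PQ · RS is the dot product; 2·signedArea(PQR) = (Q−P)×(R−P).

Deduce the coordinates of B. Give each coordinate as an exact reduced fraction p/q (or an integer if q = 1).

1. B_x = -19/3  [2·signedArea(BDA) = -115/3 ∩ BD · CA = -160/3]
2. B_y = 16/3  [2·signedArea(BDA) = -115/3 ∩ BD · CA = -160/3]
   → B = (-19/3, 16/3)

B = (-19/3, 16/3)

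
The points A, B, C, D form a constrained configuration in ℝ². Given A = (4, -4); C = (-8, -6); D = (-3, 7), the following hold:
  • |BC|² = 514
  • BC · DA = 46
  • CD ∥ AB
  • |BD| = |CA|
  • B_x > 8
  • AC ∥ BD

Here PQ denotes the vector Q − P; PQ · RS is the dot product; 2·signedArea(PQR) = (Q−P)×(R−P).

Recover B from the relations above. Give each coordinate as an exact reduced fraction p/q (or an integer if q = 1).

B = (9, 9)

1. B_x = 9  [AC ∥ BD ∩ CD ∥ AB]
2. B_y = 9  [AC ∥ BD ∩ CD ∥ AB]
   → B = (9, 9)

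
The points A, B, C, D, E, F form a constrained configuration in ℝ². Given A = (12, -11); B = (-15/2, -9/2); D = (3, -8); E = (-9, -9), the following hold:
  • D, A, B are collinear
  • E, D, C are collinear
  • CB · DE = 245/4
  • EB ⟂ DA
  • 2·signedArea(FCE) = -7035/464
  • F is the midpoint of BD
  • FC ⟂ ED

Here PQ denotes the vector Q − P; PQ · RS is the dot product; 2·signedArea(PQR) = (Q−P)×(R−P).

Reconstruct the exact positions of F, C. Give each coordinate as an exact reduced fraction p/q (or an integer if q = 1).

C = (-60/29, -977/116)
F = (-9/4, -25/4)

1. F_x = -9/4  [F is the midpoint of BD]
2. F_y = -25/4  [F is the midpoint of BD]
   → F = (-9/4, -25/4)
3. C_x = -60/29  [E, D, C are collinear ∩ FC ⟂ ED]
4. C_y = -977/116  [E, D, C are collinear ∩ FC ⟂ ED]
   → C = (-60/29, -977/116)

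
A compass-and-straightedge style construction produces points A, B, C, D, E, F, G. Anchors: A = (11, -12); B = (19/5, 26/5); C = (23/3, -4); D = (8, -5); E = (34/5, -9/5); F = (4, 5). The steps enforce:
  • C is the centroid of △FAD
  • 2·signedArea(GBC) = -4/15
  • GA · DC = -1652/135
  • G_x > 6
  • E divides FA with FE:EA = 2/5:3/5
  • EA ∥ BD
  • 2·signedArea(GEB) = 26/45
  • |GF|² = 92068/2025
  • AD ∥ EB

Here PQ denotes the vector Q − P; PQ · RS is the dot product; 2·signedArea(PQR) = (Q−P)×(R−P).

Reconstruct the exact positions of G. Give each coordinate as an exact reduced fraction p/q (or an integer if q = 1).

1. G_x = 292/45  [2·signedArea(GBC) = -4/15 ∩ GA · DC = -1652/135]
2. G_y = -19/15  [2·signedArea(GBC) = -4/15 ∩ GA · DC = -1652/135]
   → G = (292/45, -19/15)

G = (292/45, -19/15)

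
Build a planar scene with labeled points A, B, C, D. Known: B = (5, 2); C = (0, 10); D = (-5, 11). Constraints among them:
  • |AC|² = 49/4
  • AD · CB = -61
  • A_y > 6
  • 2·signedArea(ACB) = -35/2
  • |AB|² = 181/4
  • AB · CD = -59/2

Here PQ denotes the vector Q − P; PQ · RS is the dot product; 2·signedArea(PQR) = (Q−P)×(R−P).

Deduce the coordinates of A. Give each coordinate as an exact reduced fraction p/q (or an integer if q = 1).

A = (0, 13/2)

1. A_x = 0  [AB · CD = -59/2 ∩ AD · CB = -61]
2. A_y = 13/2  [AB · CD = -59/2 ∩ AD · CB = -61]
   → A = (0, 13/2)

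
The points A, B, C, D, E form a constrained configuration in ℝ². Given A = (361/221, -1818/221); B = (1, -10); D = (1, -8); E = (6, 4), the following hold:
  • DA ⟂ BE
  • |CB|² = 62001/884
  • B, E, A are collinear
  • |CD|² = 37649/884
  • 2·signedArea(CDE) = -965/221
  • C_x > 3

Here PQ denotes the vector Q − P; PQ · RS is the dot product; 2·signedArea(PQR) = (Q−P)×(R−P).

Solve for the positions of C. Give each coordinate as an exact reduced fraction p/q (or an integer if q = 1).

1. C_x = 1687/442  [line -12·x + 5·y + 12457/221 = 0 ∩ |CD|² = 37649/884]
2. C_y = -467/221  [line -12·x + 5·y + 12457/221 = 0 ∩ |CD|² = 37649/884]
   → C = (1687/442, -467/221)

C = (1687/442, -467/221)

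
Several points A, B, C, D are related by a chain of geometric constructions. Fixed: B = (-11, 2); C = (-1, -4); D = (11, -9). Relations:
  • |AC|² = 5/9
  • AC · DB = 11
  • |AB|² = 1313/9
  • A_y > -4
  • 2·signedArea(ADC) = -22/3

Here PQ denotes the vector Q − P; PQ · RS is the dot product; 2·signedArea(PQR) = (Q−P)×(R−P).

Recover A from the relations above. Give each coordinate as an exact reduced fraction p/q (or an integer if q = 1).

A = (-1/3, -11/3)

1. A_x = -1/3  [AC · DB = 11 ∩ 2·signedArea(ADC) = -22/3]
2. A_y = -11/3  [AC · DB = 11 ∩ 2·signedArea(ADC) = -22/3]
   → A = (-1/3, -11/3)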